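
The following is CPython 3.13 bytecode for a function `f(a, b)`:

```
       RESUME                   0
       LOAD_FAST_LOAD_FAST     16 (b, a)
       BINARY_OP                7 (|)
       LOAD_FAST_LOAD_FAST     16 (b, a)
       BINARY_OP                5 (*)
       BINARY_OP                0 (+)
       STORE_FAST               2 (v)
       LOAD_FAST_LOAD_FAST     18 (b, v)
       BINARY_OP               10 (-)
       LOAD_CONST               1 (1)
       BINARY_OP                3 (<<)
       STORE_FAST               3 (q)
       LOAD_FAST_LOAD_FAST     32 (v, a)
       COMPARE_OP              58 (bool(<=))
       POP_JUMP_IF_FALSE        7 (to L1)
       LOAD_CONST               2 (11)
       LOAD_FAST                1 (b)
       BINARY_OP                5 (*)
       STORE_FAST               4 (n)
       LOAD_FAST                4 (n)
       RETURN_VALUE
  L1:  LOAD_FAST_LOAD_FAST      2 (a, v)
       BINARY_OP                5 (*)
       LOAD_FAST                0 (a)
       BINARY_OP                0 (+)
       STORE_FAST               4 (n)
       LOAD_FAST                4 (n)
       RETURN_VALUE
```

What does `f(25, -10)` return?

LOAD_FAST_LOAD_FAST b,a → push -10,25. Stack: [-10, 25]
BINARY_OP | → -10 | 25 = -1. Stack: [-1]
LOAD_FAST_LOAD_FAST b,a → push -10,25. Stack: [-1, -10, 25]
BINARY_OP * → -10 * 25 = -250. Stack: [-1, -250]
BINARY_OP + → -1 + -250 = -251. Stack: [-251]
STORE_FAST v → v=-251. Stack: []
LOAD_FAST_LOAD_FAST b,v → push -10,-251. Stack: [-10, -251]
BINARY_OP - → -10 - -251 = 241. Stack: [241]
LOAD_CONST → push 1. Stack: [241, 1]
BINARY_OP << → 241 << 1 = 482. Stack: [482]
STORE_FAST q → q=482. Stack: []
LOAD_FAST_LOAD_FAST v,a → push -251,25. Stack: [-251, 25]
COMPARE_OP bool(<=) → -251 vs 25 = True. Stack: [True]
POP_JUMP_IF_FALSE → pop True; no jump. Stack: []
LOAD_CONST → push 11. Stack: [11]
LOAD_FAST b → push -10. Stack: [11, -10]
BINARY_OP * → 11 * -10 = -110. Stack: [-110]
STORE_FAST n → n=-110. Stack: []
LOAD_FAST n → push -110. Stack: [-110]
RETURN_VALUE → return -110.

-110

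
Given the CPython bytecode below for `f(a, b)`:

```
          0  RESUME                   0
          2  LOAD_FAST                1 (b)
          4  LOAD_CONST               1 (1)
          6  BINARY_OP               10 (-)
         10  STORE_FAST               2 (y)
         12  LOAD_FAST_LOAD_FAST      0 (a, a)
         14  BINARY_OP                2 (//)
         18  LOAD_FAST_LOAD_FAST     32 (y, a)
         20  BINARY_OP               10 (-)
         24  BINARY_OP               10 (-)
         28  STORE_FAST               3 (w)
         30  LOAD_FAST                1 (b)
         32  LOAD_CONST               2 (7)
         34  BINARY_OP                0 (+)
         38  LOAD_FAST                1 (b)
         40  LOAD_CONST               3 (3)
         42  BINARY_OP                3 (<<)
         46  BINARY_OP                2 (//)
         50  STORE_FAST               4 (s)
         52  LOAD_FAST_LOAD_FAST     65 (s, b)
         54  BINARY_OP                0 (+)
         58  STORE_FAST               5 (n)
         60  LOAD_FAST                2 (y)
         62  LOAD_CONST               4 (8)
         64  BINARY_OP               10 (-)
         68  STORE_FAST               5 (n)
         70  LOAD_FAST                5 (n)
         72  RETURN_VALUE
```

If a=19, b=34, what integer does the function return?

LOAD_FAST b → push 34. Stack: [34]
LOAD_CONST → push 1. Stack: [34, 1]
BINARY_OP - → 34 - 1 = 33. Stack: [33]
STORE_FAST y → y=33. Stack: []
LOAD_FAST_LOAD_FAST a,a → push 19,19. Stack: [19, 19]
BINARY_OP // → 19 // 19 = 1. Stack: [1]
LOAD_FAST_LOAD_FAST y,a → push 33,19. Stack: [1, 33, 19]
BINARY_OP - → 33 - 19 = 14. Stack: [1, 14]
BINARY_OP - → 1 - 14 = -13. Stack: [-13]
STORE_FAST w → w=-13. Stack: []
LOAD_FAST b → push 34. Stack: [34]
LOAD_CONST → push 7. Stack: [34, 7]
BINARY_OP + → 34 + 7 = 41. Stack: [41]
LOAD_FAST b → push 34. Stack: [41, 34]
LOAD_CONST → push 3. Stack: [41, 34, 3]
BINARY_OP << → 34 << 3 = 272. Stack: [41, 272]
BINARY_OP // → 41 // 272 = 0. Stack: [0]
STORE_FAST s → s=0. Stack: []
LOAD_FAST_LOAD_FAST s,b → push 0,34. Stack: [0, 34]
BINARY_OP + → 0 + 34 = 34. Stack: [34]
STORE_FAST n → n=34. Stack: []
LOAD_FAST y → push 33. Stack: [33]
LOAD_CONST → push 8. Stack: [33, 8]
BINARY_OP - → 33 - 8 = 25. Stack: [25]
STORE_FAST n → n=25. Stack: []
LOAD_FAST n → push 25. Stack: [25]
RETURN_VALUE → return 25.

25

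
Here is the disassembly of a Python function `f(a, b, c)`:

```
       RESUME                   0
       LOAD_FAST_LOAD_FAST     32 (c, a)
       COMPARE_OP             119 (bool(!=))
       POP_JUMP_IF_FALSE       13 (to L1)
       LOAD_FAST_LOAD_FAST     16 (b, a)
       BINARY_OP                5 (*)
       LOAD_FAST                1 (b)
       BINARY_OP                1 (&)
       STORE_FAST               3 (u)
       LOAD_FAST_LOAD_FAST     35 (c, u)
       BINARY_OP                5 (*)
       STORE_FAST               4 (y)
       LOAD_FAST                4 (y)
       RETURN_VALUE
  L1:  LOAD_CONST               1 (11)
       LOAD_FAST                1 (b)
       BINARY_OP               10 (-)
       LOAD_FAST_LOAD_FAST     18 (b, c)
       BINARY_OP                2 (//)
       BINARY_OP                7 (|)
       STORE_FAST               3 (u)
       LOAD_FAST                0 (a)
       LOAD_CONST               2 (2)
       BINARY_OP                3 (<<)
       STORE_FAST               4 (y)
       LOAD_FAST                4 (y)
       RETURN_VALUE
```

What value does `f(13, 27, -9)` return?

LOAD_FAST_LOAD_FAST c,a → push -9,13. Stack: [-9, 13]
COMPARE_OP bool(!=) → -9 vs 13 = True. Stack: [True]
POP_JUMP_IF_FALSE → pop True; no jump. Stack: []
LOAD_FAST_LOAD_FAST b,a → push 27,13. Stack: [27, 13]
BINARY_OP * → 27 * 13 = 351. Stack: [351]
LOAD_FAST b → push 27. Stack: [351, 27]
BINARY_OP & → 351 & 27 = 27. Stack: [27]
STORE_FAST u → u=27. Stack: []
LOAD_FAST_LOAD_FAST c,u → push -9,27. Stack: [-9, 27]
BINARY_OP * → -9 * 27 = -243. Stack: [-243]
STORE_FAST y → y=-243. Stack: []
LOAD_FAST y → push -243. Stack: [-243]
RETURN_VALUE → return -243.

-243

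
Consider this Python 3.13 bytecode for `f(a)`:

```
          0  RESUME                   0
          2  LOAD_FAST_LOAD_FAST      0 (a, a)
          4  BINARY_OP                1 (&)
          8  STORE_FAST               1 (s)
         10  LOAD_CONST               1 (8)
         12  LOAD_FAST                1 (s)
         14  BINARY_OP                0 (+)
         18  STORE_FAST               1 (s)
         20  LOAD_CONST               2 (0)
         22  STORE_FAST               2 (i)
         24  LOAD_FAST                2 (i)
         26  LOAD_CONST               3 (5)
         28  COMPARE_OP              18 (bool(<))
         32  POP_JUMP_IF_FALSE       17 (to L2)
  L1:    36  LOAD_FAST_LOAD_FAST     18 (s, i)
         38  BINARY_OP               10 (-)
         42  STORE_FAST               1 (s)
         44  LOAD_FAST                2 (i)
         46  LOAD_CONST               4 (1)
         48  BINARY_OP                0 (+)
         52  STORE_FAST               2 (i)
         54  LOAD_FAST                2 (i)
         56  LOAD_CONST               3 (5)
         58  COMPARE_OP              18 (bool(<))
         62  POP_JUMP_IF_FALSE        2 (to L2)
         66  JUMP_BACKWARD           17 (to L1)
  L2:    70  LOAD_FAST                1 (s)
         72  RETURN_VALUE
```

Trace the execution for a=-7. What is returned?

LOAD_FAST_LOAD_FAST a,a → push -7,-7
BINARY_OP & → -7 & -7 = -7
STORE_FAST s → s=-7
LOAD_CONST → push 8
LOAD_FAST s → push -7
BINARY_OP + → 8 + -7 = 1
STORE_FAST s → s=1
LOAD_CONST → push 0
STORE_FAST i → i=0
LOAD_FAST i → push 0
LOAD_CONST → push 5
COMPARE_OP bool(<) → 0 vs 5 = True
POP_JUMP_IF_FALSE → pop True; no jump
LOAD_FAST_LOAD_FAST s,i → push 1,0
BINARY_OP - → 1 - 0 = 1
STORE_FAST s → s=1
LOAD_FAST i → push 0
LOAD_CONST → push 1
BINARY_OP + → 0 + 1 = 1
STORE_FAST i → i=1
LOAD_FAST i → push 1
LOAD_CONST → push 5
COMPARE_OP bool(<) → 1 vs 5 = True
POP_JUMP_IF_FALSE → pop True; no jump
LOAD_FAST_LOAD_FAST s,i → push 1,1
BINARY_OP - → 1 - 1 = 0
STORE_FAST s → s=0
LOAD_FAST i → push 1
LOAD_CONST → push 1
BINARY_OP + → 1 + 1 = 2
STORE_FAST i → i=2
LOAD_FAST i → push 2
LOAD_CONST → push 5
COMPARE_OP bool(<) → 2 vs 5 = True
POP_JUMP_IF_FALSE → pop True; no jump
LOAD_FAST_LOAD_FAST s,i → push 0,2
BINARY_OP - → 0 - 2 = -2
STORE_FAST s → s=-2
LOAD_FAST i → push 2
LOAD_CONST → push 1
BINARY_OP + → 2 + 1 = 3
STORE_FAST i → i=3
LOAD_FAST i → push 3
LOAD_CONST → push 5
COMPARE_OP bool(<) → 3 vs 5 = True
POP_JUMP_IF_FALSE → pop True; no jump
LOAD_FAST_LOAD_FAST s,i → push -2,3
BINARY_OP - → -2 - 3 = -5
STORE_FAST s → s=-5
LOAD_FAST i → push 3
LOAD_CONST → push 1
BINARY_OP + → 3 + 1 = 4
STORE_FAST i → i=4
LOAD_FAST i → push 4
LOAD_CONST → push 5
COMPARE_OP bool(<) → 4 vs 5 = True
POP_JUMP_IF_FALSE → pop True; no jump
LOAD_FAST_LOAD_FAST s,i → push -5,4
BINARY_OP - → -5 - 4 = -9
STORE_FAST s → s=-9
LOAD_FAST i → push 4
LOAD_CONST → push 1
BINARY_OP + → 4 + 1 = 5
STORE_FAST i → i=5
LOAD_FAST i → push 5
LOAD_CONST → push 5
COMPARE_OP bool(<) → 5 vs 5 = False
POP_JUMP_IF_FALSE → pop False; jump
LOAD_FAST s → push -9
RETURN_VALUE → return -9.

-9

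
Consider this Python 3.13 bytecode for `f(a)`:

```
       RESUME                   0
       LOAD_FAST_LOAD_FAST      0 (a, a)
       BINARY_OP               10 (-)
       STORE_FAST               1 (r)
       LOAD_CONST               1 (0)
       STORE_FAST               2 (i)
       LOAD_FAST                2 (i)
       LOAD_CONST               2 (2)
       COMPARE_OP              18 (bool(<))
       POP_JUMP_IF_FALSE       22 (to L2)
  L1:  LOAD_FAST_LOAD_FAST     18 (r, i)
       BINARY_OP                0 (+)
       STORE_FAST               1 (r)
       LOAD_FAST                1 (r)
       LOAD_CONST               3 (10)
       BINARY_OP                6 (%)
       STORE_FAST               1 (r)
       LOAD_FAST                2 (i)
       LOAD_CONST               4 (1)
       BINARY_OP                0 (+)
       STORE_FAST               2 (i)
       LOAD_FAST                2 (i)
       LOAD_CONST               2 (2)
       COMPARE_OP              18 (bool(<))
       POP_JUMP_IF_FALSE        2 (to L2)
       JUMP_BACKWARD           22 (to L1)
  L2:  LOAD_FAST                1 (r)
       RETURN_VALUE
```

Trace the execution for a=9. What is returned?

1

LOAD_FAST_LOAD_FAST a,a → push 9,9. Stack: [9, 9]
BINARY_OP - → 9 - 9 = 0. Stack: [0]
STORE_FAST r → r=0. Stack: []
LOAD_CONST → push 0. Stack: [0]
STORE_FAST i → i=0. Stack: []
LOAD_FAST i → push 0. Stack: [0]
LOAD_CONST → push 2. Stack: [0, 2]
COMPARE_OP bool(<) → 0 vs 2 = True. Stack: [True]
POP_JUMP_IF_FALSE → pop True; no jump. Stack: []
LOAD_FAST_LOAD_FAST r,i → push 0,0. Stack: [0, 0]
BINARY_OP + → 0 + 0 = 0. Stack: [0]
STORE_FAST r → r=0. Stack: []
LOAD_FAST r → push 0. Stack: [0]
LOAD_CONST → push 10. Stack: [0, 10]
BINARY_OP % → 0 % 10 = 0. Stack: [0]
STORE_FAST r → r=0. Stack: []
LOAD_FAST i → push 0. Stack: [0]
LOAD_CONST → push 1. Stack: [0, 1]
BINARY_OP + → 0 + 1 = 1. Stack: [1]
STORE_FAST i → i=1. Stack: []
LOAD_FAST i → push 1. Stack: [1]
LOAD_CONST → push 2. Stack: [1, 2]
COMPARE_OP bool(<) → 1 vs 2 = True. Stack: [True]
POP_JUMP_IF_FALSE → pop True; no jump. Stack: []
LOAD_FAST_LOAD_FAST r,i → push 0,1. Stack: [0, 1]
BINARY_OP + → 0 + 1 = 1. Stack: [1]
STORE_FAST r → r=1. Stack: []
LOAD_FAST r → push 1. Stack: [1]
LOAD_CONST → push 10. Stack: [1, 10]
BINARY_OP % → 1 % 10 = 1. Stack: [1]
STORE_FAST r → r=1. Stack: []
LOAD_FAST i → push 1. Stack: [1]
LOAD_CONST → push 1. Stack: [1, 1]
BINARY_OP + → 1 + 1 = 2. Stack: [2]
STORE_FAST i → i=2. Stack: []
LOAD_FAST i → push 2. Stack: [2]
LOAD_CONST → push 2. Stack: [2, 2]
COMPARE_OP bool(<) → 2 vs 2 = False. Stack: [False]
POP_JUMP_IF_FALSE → pop False; jump. Stack: []
LOAD_FAST r → push 1. Stack: [1]
RETURN_VALUE → return 1.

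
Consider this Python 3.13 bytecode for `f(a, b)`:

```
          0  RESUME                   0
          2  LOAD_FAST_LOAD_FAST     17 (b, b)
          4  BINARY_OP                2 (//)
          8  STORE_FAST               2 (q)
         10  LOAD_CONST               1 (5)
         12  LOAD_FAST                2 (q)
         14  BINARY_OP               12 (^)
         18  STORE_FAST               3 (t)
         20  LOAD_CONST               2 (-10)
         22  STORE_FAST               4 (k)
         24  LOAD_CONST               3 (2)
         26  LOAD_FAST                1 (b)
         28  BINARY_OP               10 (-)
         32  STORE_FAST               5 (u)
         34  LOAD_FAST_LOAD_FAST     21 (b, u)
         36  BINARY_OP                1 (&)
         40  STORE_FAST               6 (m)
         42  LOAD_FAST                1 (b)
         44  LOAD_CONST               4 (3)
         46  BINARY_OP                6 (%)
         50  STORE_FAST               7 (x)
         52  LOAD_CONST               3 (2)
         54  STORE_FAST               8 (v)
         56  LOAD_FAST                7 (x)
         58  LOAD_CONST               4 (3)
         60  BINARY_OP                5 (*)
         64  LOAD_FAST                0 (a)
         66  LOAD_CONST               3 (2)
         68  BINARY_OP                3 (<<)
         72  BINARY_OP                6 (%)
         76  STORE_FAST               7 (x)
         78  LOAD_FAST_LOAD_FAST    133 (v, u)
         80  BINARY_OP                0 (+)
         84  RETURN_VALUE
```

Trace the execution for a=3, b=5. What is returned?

LOAD_FAST_LOAD_FAST b,b → push 5,5. Stack: [5, 5]
BINARY_OP // → 5 // 5 = 1. Stack: [1]
STORE_FAST q → q=1. Stack: []
LOAD_CONST → push 5. Stack: [5]
LOAD_FAST q → push 1. Stack: [5, 1]
BINARY_OP ^ → 5 ^ 1 = 4. Stack: [4]
STORE_FAST t → t=4. Stack: []
LOAD_CONST → push -10. Stack: [-10]
STORE_FAST k → k=-10. Stack: []
LOAD_CONST → push 2. Stack: [2]
LOAD_FAST b → push 5. Stack: [2, 5]
BINARY_OP - → 2 - 5 = -3. Stack: [-3]
STORE_FAST u → u=-3. Stack: []
LOAD_FAST_LOAD_FAST b,u → push 5,-3. Stack: [5, -3]
BINARY_OP & → 5 & -3 = 5. Stack: [5]
STORE_FAST m → m=5. Stack: []
LOAD_FAST b → push 5. Stack: [5]
LOAD_CONST → push 3. Stack: [5, 3]
BINARY_OP % → 5 % 3 = 2. Stack: [2]
STORE_FAST x → x=2. Stack: []
LOAD_CONST → push 2. Stack: [2]
STORE_FAST v → v=2. Stack: []
LOAD_FAST x → push 2. Stack: [2]
LOAD_CONST → push 3. Stack: [2, 3]
BINARY_OP * → 2 * 3 = 6. Stack: [6]
LOAD_FAST a → push 3. Stack: [6, 3]
LOAD_CONST → push 2. Stack: [6, 3, 2]
BINARY_OP << → 3 << 2 = 12. Stack: [6, 12]
BINARY_OP % → 6 % 12 = 6. Stack: [6]
STORE_FAST x → x=6. Stack: []
LOAD_FAST_LOAD_FAST v,u → push 2,-3. Stack: [2, -3]
BINARY_OP + → 2 + -3 = -1. Stack: [-1]
RETURN_VALUE → return -1.

-1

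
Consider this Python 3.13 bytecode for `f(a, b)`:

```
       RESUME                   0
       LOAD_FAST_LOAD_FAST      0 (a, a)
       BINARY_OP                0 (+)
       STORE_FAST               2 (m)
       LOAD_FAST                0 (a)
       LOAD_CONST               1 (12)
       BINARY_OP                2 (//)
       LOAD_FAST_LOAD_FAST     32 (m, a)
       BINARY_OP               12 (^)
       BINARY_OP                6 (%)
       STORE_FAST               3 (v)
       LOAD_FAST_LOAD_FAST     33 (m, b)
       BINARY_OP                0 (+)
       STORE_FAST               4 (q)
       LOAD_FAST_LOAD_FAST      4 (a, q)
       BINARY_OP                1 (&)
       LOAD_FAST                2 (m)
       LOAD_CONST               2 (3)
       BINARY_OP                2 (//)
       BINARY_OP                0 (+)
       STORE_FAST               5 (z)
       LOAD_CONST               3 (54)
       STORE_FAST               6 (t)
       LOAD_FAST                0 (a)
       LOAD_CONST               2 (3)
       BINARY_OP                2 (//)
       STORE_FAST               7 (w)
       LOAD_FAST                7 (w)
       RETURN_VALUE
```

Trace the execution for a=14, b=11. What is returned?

4

LOAD_FAST_LOAD_FAST a,a → push 14,14. Stack: [14, 14]
BINARY_OP + → 14 + 14 = 28. Stack: [28]
STORE_FAST m → m=28. Stack: []
LOAD_FAST a → push 14. Stack: [14]
LOAD_CONST → push 12. Stack: [14, 12]
BINARY_OP // → 14 // 12 = 1. Stack: [1]
LOAD_FAST_LOAD_FAST m,a → push 28,14. Stack: [1, 28, 14]
BINARY_OP ^ → 28 ^ 14 = 18. Stack: [1, 18]
BINARY_OP % → 1 % 18 = 1. Stack: [1]
STORE_FAST v → v=1. Stack: []
LOAD_FAST_LOAD_FAST m,b → push 28,11. Stack: [28, 11]
BINARY_OP + → 28 + 11 = 39. Stack: [39]
STORE_FAST q → q=39. Stack: []
LOAD_FAST_LOAD_FAST a,q → push 14,39. Stack: [14, 39]
BINARY_OP & → 14 & 39 = 6. Stack: [6]
LOAD_FAST m → push 28. Stack: [6, 28]
LOAD_CONST → push 3. Stack: [6, 28, 3]
BINARY_OP // → 28 // 3 = 9. Stack: [6, 9]
BINARY_OP + → 6 + 9 = 15. Stack: [15]
STORE_FAST z → z=15. Stack: []
LOAD_CONST → push 54. Stack: [54]
STORE_FAST t → t=54. Stack: []
LOAD_FAST a → push 14. Stack: [14]
LOAD_CONST → push 3. Stack: [14, 3]
BINARY_OP // → 14 // 3 = 4. Stack: [4]
STORE_FAST w → w=4. Stack: []
LOAD_FAST w → push 4. Stack: [4]
RETURN_VALUE → return 4.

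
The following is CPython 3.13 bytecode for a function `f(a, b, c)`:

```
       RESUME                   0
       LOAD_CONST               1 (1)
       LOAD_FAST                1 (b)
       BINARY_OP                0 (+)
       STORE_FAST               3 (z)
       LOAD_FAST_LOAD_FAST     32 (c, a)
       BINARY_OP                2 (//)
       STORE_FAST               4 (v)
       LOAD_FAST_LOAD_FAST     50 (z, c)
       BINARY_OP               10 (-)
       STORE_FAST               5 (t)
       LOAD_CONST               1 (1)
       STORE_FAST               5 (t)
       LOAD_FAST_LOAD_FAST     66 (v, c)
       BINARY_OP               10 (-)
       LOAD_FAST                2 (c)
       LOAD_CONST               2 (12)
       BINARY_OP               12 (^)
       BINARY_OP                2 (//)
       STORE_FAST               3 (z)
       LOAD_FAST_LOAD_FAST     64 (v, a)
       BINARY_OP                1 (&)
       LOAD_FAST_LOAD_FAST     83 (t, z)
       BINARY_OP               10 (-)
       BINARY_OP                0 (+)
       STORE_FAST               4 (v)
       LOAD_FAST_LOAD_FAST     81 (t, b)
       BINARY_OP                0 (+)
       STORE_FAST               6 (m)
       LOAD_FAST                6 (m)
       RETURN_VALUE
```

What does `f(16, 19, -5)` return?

LOAD_CONST → push 1. Stack: [1]
LOAD_FAST b → push 19. Stack: [1, 19]
BINARY_OP + → 1 + 19 = 20. Stack: [20]
STORE_FAST z → z=20. Stack: []
LOAD_FAST_LOAD_FAST c,a → push -5,16. Stack: [-5, 16]
BINARY_OP // → -5 // 16 = -1. Stack: [-1]
STORE_FAST v → v=-1. Stack: []
LOAD_FAST_LOAD_FAST z,c → push 20,-5. Stack: [20, -5]
BINARY_OP - → 20 - -5 = 25. Stack: [25]
STORE_FAST t → t=25. Stack: []
LOAD_CONST → push 1. Stack: [1]
STORE_FAST t → t=1. Stack: []
LOAD_FAST_LOAD_FAST v,c → push -1,-5. Stack: [-1, -5]
BINARY_OP - → -1 - -5 = 4. Stack: [4]
LOAD_FAST c → push -5. Stack: [4, -5]
LOAD_CONST → push 12. Stack: [4, -5, 12]
BINARY_OP ^ → -5 ^ 12 = -9. Stack: [4, -9]
BINARY_OP // → 4 // -9 = -1. Stack: [-1]
STORE_FAST z → z=-1. Stack: []
LOAD_FAST_LOAD_FAST v,a → push -1,16. Stack: [-1, 16]
BINARY_OP & → -1 & 16 = 16. Stack: [16]
LOAD_FAST_LOAD_FAST t,z → push 1,-1. Stack: [16, 1, -1]
BINARY_OP - → 1 - -1 = 2. Stack: [16, 2]
BINARY_OP + → 16 + 2 = 18. Stack: [18]
STORE_FAST v → v=18. Stack: []
LOAD_FAST_LOAD_FAST t,b → push 1,19. Stack: [1, 19]
BINARY_OP + → 1 + 19 = 20. Stack: [20]
STORE_FAST m → m=20. Stack: []
LOAD_FAST m → push 20. Stack: [20]
RETURN_VALUE → return 20.

20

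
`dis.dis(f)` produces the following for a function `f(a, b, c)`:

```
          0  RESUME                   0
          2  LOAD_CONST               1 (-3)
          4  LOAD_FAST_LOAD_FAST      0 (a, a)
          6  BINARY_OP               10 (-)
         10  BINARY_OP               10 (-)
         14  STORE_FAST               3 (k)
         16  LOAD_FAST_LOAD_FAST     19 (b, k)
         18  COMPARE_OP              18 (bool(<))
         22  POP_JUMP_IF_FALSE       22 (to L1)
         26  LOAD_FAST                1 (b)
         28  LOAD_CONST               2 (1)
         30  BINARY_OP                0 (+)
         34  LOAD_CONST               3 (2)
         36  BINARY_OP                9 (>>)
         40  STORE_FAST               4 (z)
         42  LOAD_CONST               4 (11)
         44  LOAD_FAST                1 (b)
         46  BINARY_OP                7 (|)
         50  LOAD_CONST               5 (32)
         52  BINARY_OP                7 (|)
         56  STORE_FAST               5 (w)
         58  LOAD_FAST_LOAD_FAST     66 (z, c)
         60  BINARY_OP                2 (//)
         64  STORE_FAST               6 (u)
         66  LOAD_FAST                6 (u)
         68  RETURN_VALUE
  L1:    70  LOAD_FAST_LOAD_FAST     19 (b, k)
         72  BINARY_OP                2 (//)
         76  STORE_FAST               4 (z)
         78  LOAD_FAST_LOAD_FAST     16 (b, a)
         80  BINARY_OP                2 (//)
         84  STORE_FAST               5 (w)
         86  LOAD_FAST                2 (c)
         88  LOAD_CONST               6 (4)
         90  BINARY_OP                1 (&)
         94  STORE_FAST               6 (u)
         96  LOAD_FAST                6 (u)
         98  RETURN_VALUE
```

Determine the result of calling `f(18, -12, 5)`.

-1

LOAD_CONST → push -3. Stack: [-3]
LOAD_FAST_LOAD_FAST a,a → push 18,18. Stack: [-3, 18, 18]
BINARY_OP - → 18 - 18 = 0. Stack: [-3, 0]
BINARY_OP - → -3 - 0 = -3. Stack: [-3]
STORE_FAST k → k=-3. Stack: []
LOAD_FAST_LOAD_FAST b,k → push -12,-3. Stack: [-12, -3]
COMPARE_OP bool(<) → -12 vs -3 = True. Stack: [True]
POP_JUMP_IF_FALSE → pop True; no jump. Stack: []
LOAD_FAST b → push -12. Stack: [-12]
LOAD_CONST → push 1. Stack: [-12, 1]
BINARY_OP + → -12 + 1 = -11. Stack: [-11]
LOAD_CONST → push 2. Stack: [-11, 2]
BINARY_OP >> → -11 >> 2 = -3. Stack: [-3]
STORE_FAST z → z=-3. Stack: []
LOAD_CONST → push 11. Stack: [11]
LOAD_FAST b → push -12. Stack: [11, -12]
BINARY_OP | → 11 | -12 = -1. Stack: [-1]
LOAD_CONST → push 32. Stack: [-1, 32]
BINARY_OP | → -1 | 32 = -1. Stack: [-1]
STORE_FAST w → w=-1. Stack: []
LOAD_FAST_LOAD_FAST z,c → push -3,5. Stack: [-3, 5]
BINARY_OP // → -3 // 5 = -1. Stack: [-1]
STORE_FAST u → u=-1. Stack: []
LOAD_FAST u → push -1. Stack: [-1]
RETURN_VALUE → return -1.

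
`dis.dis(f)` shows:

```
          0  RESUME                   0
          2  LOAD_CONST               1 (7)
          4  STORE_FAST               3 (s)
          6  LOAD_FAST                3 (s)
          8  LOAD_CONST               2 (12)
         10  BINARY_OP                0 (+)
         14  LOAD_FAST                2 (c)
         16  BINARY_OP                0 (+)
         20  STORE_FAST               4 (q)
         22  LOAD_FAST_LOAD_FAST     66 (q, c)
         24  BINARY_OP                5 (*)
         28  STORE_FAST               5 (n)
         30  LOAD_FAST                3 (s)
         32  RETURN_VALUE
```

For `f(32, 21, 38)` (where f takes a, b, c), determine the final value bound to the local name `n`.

2166

LOAD_CONST → push 7. Stack: [7]
STORE_FAST s → s=7. Stack: []
LOAD_FAST s → push 7. Stack: [7]
LOAD_CONST → push 12. Stack: [7, 12]
BINARY_OP + → 7 + 12 = 19. Stack: [19]
LOAD_FAST c → push 38. Stack: [19, 38]
BINARY_OP + → 19 + 38 = 57. Stack: [57]
STORE_FAST q → q=57. Stack: []
LOAD_FAST_LOAD_FAST q,c → push 57,38. Stack: [57, 38]
BINARY_OP * → 57 * 38 = 2166. Stack: [2166]
STORE_FAST n → n=2166. Stack: []
LOAD_FAST s → push 7. Stack: [7]
RETURN_VALUE → return 7.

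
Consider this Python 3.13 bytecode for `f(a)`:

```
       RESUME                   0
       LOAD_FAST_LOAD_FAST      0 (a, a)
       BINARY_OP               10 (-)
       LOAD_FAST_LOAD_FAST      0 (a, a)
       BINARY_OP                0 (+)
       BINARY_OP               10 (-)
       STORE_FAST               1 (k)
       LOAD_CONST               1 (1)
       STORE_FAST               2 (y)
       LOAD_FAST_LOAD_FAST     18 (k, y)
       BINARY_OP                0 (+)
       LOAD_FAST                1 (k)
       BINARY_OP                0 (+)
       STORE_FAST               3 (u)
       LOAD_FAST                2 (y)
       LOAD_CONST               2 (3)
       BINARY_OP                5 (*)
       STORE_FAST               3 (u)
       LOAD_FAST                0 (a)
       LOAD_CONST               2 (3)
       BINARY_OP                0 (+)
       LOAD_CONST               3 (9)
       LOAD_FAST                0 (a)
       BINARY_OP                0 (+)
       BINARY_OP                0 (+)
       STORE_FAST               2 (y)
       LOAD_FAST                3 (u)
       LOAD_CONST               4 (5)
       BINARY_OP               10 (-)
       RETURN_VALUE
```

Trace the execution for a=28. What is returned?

-2

LOAD_FAST_LOAD_FAST a,a → push 28,28. Stack: [28, 28]
BINARY_OP - → 28 - 28 = 0. Stack: [0]
LOAD_FAST_LOAD_FAST a,a → push 28,28. Stack: [0, 28, 28]
BINARY_OP + → 28 + 28 = 56. Stack: [0, 56]
BINARY_OP - → 0 - 56 = -56. Stack: [-56]
STORE_FAST k → k=-56. Stack: []
LOAD_CONST → push 1. Stack: [1]
STORE_FAST y → y=1. Stack: []
LOAD_FAST_LOAD_FAST k,y → push -56,1. Stack: [-56, 1]
BINARY_OP + → -56 + 1 = -55. Stack: [-55]
LOAD_FAST k → push -56. Stack: [-55, -56]
BINARY_OP + → -55 + -56 = -111. Stack: [-111]
STORE_FAST u → u=-111. Stack: []
LOAD_FAST y → push 1. Stack: [1]
LOAD_CONST → push 3. Stack: [1, 3]
BINARY_OP * → 1 * 3 = 3. Stack: [3]
STORE_FAST u → u=3. Stack: []
LOAD_FAST a → push 28. Stack: [28]
LOAD_CONST → push 3. Stack: [28, 3]
BINARY_OP + → 28 + 3 = 31. Stack: [31]
LOAD_CONST → push 9. Stack: [31, 9]
LOAD_FAST a → push 28. Stack: [31, 9, 28]
BINARY_OP + → 9 + 28 = 37. Stack: [31, 37]
BINARY_OP + → 31 + 37 = 68. Stack: [68]
STORE_FAST y → y=68. Stack: []
LOAD_FAST u → push 3. Stack: [3]
LOAD_CONST → push 5. Stack: [3, 5]
BINARY_OP - → 3 - 5 = -2. Stack: [-2]
RETURN_VALUE → return -2.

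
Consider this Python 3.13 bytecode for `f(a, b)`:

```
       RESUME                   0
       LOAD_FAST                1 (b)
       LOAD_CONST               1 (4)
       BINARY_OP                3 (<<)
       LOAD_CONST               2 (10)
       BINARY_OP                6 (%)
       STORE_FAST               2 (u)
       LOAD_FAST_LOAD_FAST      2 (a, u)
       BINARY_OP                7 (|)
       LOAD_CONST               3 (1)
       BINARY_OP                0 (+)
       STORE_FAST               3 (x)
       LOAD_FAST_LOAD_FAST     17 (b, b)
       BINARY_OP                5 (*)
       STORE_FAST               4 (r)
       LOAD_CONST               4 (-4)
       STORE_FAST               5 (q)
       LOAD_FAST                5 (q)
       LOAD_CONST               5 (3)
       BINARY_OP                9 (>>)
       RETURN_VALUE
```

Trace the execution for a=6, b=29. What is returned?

LOAD_FAST b → push 29. Stack: [29]
LOAD_CONST → push 4. Stack: [29, 4]
BINARY_OP << → 29 << 4 = 464. Stack: [464]
LOAD_CONST → push 10. Stack: [464, 10]
BINARY_OP % → 464 % 10 = 4. Stack: [4]
STORE_FAST u → u=4. Stack: []
LOAD_FAST_LOAD_FAST a,u → push 6,4. Stack: [6, 4]
BINARY_OP | → 6 | 4 = 6. Stack: [6]
LOAD_CONST → push 1. Stack: [6, 1]
BINARY_OP + → 6 + 1 = 7. Stack: [7]
STORE_FAST x → x=7. Stack: []
LOAD_FAST_LOAD_FAST b,b → push 29,29. Stack: [29, 29]
BINARY_OP * → 29 * 29 = 841. Stack: [841]
STORE_FAST r → r=841. Stack: []
LOAD_CONST → push -4. Stack: [-4]
STORE_FAST q → q=-4. Stack: []
LOAD_FAST q → push -4. Stack: [-4]
LOAD_CONST → push 3. Stack: [-4, 3]
BINARY_OP >> → -4 >> 3 = -1. Stack: [-1]
RETURN_VALUE → return -1.

-1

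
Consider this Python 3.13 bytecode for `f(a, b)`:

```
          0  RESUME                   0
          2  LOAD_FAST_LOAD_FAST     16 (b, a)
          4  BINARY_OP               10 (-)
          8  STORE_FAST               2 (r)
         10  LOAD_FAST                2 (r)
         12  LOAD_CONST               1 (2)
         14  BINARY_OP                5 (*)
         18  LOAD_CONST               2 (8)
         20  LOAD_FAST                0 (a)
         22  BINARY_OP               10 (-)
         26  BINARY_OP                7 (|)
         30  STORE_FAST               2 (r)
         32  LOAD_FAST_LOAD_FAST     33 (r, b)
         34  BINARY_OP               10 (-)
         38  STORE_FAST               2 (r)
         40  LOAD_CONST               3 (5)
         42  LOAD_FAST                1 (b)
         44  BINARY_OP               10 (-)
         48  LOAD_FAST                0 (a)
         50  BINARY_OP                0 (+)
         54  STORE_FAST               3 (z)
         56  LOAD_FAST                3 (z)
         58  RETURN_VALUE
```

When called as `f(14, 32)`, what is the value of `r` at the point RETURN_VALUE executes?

LOAD_FAST_LOAD_FAST b,a → push 32,14. Stack: [32, 14]
BINARY_OP - → 32 - 14 = 18. Stack: [18]
STORE_FAST r → r=18. Stack: []
LOAD_FAST r → push 18. Stack: [18]
LOAD_CONST → push 2. Stack: [18, 2]
BINARY_OP * → 18 * 2 = 36. Stack: [36]
LOAD_CONST → push 8. Stack: [36, 8]
LOAD_FAST a → push 14. Stack: [36, 8, 14]
BINARY_OP - → 8 - 14 = -6. Stack: [36, -6]
BINARY_OP | → 36 | -6 = -2. Stack: [-2]
STORE_FAST r → r=-2. Stack: []
LOAD_FAST_LOAD_FAST r,b → push -2,32. Stack: [-2, 32]
BINARY_OP - → -2 - 32 = -34. Stack: [-34]
STORE_FAST r → r=-34. Stack: []
LOAD_CONST → push 5. Stack: [5]
LOAD_FAST b → push 32. Stack: [5, 32]
BINARY_OP - → 5 - 32 = -27. Stack: [-27]
LOAD_FAST a → push 14. Stack: [-27, 14]
BINARY_OP + → -27 + 14 = -13. Stack: [-13]
STORE_FAST z → z=-13. Stack: []
LOAD_FAST z → push -13. Stack: [-13]
RETURN_VALUE → return -13.

-34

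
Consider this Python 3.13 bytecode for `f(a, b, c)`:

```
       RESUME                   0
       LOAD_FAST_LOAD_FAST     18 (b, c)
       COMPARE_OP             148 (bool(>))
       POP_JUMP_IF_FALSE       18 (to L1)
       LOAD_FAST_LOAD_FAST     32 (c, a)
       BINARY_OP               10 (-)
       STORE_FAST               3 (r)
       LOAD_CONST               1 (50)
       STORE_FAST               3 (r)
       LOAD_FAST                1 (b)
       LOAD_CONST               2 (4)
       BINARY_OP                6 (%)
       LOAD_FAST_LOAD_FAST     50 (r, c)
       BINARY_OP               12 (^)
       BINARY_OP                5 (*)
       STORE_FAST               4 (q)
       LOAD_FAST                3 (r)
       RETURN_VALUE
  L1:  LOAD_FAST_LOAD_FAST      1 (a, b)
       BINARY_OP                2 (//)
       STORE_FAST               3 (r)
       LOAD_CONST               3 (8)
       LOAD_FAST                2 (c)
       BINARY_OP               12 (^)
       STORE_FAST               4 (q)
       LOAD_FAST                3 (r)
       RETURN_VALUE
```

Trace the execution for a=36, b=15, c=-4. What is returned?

LOAD_FAST_LOAD_FAST b,c → push 15,-4. Stack: [15, -4]
COMPARE_OP bool(>) → 15 vs -4 = True. Stack: [True]
POP_JUMP_IF_FALSE → pop True; no jump. Stack: []
LOAD_FAST_LOAD_FAST c,a → push -4,36. Stack: [-4, 36]
BINARY_OP - → -4 - 36 = -40. Stack: [-40]
STORE_FAST r → r=-40. Stack: []
LOAD_CONST → push 50. Stack: [50]
STORE_FAST r → r=50. Stack: []
LOAD_FAST b → push 15. Stack: [15]
LOAD_CONST → push 4. Stack: [15, 4]
BINARY_OP % → 15 % 4 = 3. Stack: [3]
LOAD_FAST_LOAD_FAST r,c → push 50,-4. Stack: [3, 50, -4]
BINARY_OP ^ → 50 ^ -4 = -50. Stack: [3, -50]
BINARY_OP * → 3 * -50 = -150. Stack: [-150]
STORE_FAST q → q=-150. Stack: []
LOAD_FAST r → push 50. Stack: [50]
RETURN_VALUE → return 50.

50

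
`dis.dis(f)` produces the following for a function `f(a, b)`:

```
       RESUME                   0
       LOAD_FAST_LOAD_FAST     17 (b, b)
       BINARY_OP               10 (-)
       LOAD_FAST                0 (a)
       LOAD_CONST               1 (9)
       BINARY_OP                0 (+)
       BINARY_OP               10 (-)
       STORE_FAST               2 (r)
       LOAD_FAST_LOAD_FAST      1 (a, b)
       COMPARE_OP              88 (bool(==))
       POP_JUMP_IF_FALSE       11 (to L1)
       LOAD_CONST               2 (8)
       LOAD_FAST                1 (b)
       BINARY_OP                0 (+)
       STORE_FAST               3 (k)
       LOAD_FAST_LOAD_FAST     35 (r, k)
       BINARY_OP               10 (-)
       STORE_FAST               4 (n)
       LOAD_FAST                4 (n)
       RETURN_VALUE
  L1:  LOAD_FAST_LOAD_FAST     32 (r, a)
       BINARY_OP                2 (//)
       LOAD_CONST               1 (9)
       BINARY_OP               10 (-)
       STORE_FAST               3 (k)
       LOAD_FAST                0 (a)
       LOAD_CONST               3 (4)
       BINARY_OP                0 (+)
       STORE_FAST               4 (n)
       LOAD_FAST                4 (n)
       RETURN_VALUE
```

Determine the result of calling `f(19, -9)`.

LOAD_FAST_LOAD_FAST b,b → push -9,-9. Stack: [-9, -9]
BINARY_OP - → -9 - -9 = 0. Stack: [0]
LOAD_FAST a → push 19. Stack: [0, 19]
LOAD_CONST → push 9. Stack: [0, 19, 9]
BINARY_OP + → 19 + 9 = 28. Stack: [0, 28]
BINARY_OP - → 0 - 28 = -28. Stack: [-28]
STORE_FAST r → r=-28. Stack: []
LOAD_FAST_LOAD_FAST a,b → push 19,-9. Stack: [19, -9]
COMPARE_OP bool(==) → 19 vs -9 = False. Stack: [False]
POP_JUMP_IF_FALSE → pop False; jump. Stack: []
LOAD_FAST_LOAD_FAST r,a → push -28,19. Stack: [-28, 19]
BINARY_OP // → -28 // 19 = -2. Stack: [-2]
LOAD_CONST → push 9. Stack: [-2, 9]
BINARY_OP - → -2 - 9 = -11. Stack: [-11]
STORE_FAST k → k=-11. Stack: []
LOAD_FAST a → push 19. Stack: [19]
LOAD_CONST → push 4. Stack: [19, 4]
BINARY_OP + → 19 + 4 = 23. Stack: [23]
STORE_FAST n → n=23. Stack: []
LOAD_FAST n → push 23. Stack: [23]
RETURN_VALUE → return 23.

23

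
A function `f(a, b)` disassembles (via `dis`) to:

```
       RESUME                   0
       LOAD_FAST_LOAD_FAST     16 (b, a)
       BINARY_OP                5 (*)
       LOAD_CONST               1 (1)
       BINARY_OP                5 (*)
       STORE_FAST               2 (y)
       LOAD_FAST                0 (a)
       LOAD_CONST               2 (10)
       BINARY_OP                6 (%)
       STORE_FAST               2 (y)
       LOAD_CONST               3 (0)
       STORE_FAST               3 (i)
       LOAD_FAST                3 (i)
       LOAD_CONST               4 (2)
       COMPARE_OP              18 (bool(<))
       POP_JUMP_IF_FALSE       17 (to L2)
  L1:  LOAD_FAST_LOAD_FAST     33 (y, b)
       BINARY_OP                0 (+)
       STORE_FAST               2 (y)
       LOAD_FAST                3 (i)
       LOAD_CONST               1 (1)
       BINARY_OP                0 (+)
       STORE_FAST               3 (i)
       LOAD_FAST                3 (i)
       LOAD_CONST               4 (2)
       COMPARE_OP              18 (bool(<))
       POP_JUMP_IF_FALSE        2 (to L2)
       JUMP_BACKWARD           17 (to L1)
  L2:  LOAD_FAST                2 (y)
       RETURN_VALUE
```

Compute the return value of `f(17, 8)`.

23

LOAD_FAST_LOAD_FAST b,a → push 8,17. Stack: [8, 17]
BINARY_OP * → 8 * 17 = 136. Stack: [136]
LOAD_CONST → push 1. Stack: [136, 1]
BINARY_OP * → 136 * 1 = 136. Stack: [136]
STORE_FAST y → y=136. Stack: []
LOAD_FAST a → push 17. Stack: [17]
LOAD_CONST → push 10. Stack: [17, 10]
BINARY_OP % → 17 % 10 = 7. Stack: [7]
STORE_FAST y → y=7. Stack: []
LOAD_CONST → push 0. Stack: [0]
STORE_FAST i → i=0. Stack: []
LOAD_FAST i → push 0. Stack: [0]
LOAD_CONST → push 2. Stack: [0, 2]
COMPARE_OP bool(<) → 0 vs 2 = True. Stack: [True]
POP_JUMP_IF_FALSE → pop True; no jump. Stack: []
LOAD_FAST_LOAD_FAST y,b → push 7,8. Stack: [7, 8]
BINARY_OP + → 7 + 8 = 15. Stack: [15]
STORE_FAST y → y=15. Stack: []
LOAD_FAST i → push 0. Stack: [0]
LOAD_CONST → push 1. Stack: [0, 1]
BINARY_OP + → 0 + 1 = 1. Stack: [1]
STORE_FAST i → i=1. Stack: []
LOAD_FAST i → push 1. Stack: [1]
LOAD_CONST → push 2. Stack: [1, 2]
COMPARE_OP bool(<) → 1 vs 2 = True. Stack: [True]
POP_JUMP_IF_FALSE → pop True; no jump. Stack: []
LOAD_FAST_LOAD_FAST y,b → push 15,8. Stack: [15, 8]
BINARY_OP + → 15 + 8 = 23. Stack: [23]
STORE_FAST y → y=23. Stack: []
LOAD_FAST i → push 1. Stack: [1]
LOAD_CONST → push 1. Stack: [1, 1]
BINARY_OP + → 1 + 1 = 2. Stack: [2]
STORE_FAST i → i=2. Stack: []
LOAD_FAST i → push 2. Stack: [2]
LOAD_CONST → push 2. Stack: [2, 2]
COMPARE_OP bool(<) → 2 vs 2 = False. Stack: [False]
POP_JUMP_IF_FALSE → pop False; jump. Stack: []
LOAD_FAST y → push 23. Stack: [23]
RETURN_VALUE → return 23.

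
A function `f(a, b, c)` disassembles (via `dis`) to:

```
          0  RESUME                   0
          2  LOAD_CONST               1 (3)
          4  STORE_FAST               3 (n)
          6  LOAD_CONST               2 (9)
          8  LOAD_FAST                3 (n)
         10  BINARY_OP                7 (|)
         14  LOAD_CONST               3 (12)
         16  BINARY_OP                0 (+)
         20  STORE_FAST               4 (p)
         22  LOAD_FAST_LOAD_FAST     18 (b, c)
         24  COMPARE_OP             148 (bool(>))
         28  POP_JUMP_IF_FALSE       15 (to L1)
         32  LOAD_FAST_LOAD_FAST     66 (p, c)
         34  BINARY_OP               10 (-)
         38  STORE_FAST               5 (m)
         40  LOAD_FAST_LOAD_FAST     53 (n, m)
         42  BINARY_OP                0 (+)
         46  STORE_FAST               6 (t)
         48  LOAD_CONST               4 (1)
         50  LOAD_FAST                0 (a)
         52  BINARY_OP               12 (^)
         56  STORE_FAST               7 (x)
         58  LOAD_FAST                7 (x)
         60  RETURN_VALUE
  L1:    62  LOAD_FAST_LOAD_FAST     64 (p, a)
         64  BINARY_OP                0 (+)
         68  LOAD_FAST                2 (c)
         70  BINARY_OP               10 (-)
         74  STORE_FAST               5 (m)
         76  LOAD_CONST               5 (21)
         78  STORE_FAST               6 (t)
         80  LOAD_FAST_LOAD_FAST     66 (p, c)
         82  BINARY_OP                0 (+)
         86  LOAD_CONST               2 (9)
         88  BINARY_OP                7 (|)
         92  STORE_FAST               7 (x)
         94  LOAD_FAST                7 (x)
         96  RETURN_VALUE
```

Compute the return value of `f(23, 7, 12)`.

LOAD_CONST → push 3. Stack: [3]
STORE_FAST n → n=3. Stack: []
LOAD_CONST → push 9. Stack: [9]
LOAD_FAST n → push 3. Stack: [9, 3]
BINARY_OP | → 9 | 3 = 11. Stack: [11]
LOAD_CONST → push 12. Stack: [11, 12]
BINARY_OP + → 11 + 12 = 23. Stack: [23]
STORE_FAST p → p=23. Stack: []
LOAD_FAST_LOAD_FAST b,c → push 7,12. Stack: [7, 12]
COMPARE_OP bool(>) → 7 vs 12 = False. Stack: [False]
POP_JUMP_IF_FALSE → pop False; jump. Stack: []
LOAD_FAST_LOAD_FAST p,a → push 23,23. Stack: [23, 23]
BINARY_OP + → 23 + 23 = 46. Stack: [46]
LOAD_FAST c → push 12. Stack: [46, 12]
BINARY_OP - → 46 - 12 = 34. Stack: [34]
STORE_FAST m → m=34. Stack: []
LOAD_CONST → push 21. Stack: [21]
STORE_FAST t → t=21. Stack: []
LOAD_FAST_LOAD_FAST p,c → push 23,12. Stack: [23, 12]
BINARY_OP + → 23 + 12 = 35. Stack: [35]
LOAD_CONST → push 9. Stack: [35, 9]
BINARY_OP | → 35 | 9 = 43. Stack: [43]
STORE_FAST x → x=43. Stack: []
LOAD_FAST x → push 43. Stack: [43]
RETURN_VALUE → return 43.

43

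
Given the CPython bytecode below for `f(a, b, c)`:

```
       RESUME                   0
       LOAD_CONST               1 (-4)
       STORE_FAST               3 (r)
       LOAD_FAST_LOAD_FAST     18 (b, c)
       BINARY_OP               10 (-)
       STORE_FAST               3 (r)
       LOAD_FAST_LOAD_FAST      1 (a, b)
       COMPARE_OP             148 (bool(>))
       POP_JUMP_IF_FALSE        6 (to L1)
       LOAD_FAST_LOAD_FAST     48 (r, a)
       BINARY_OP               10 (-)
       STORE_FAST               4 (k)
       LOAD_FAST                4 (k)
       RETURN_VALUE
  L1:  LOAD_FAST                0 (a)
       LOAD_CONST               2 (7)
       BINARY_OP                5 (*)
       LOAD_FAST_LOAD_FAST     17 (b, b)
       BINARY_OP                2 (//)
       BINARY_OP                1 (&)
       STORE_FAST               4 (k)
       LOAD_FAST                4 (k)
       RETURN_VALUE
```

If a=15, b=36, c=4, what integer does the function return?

LOAD_CONST → push -4. Stack: [-4]
STORE_FAST r → r=-4. Stack: []
LOAD_FAST_LOAD_FAST b,c → push 36,4. Stack: [36, 4]
BINARY_OP - → 36 - 4 = 32. Stack: [32]
STORE_FAST r → r=32. Stack: []
LOAD_FAST_LOAD_FAST a,b → push 15,36. Stack: [15, 36]
COMPARE_OP bool(>) → 15 vs 36 = False. Stack: [False]
POP_JUMP_IF_FALSE → pop False; jump. Stack: []
LOAD_FAST a → push 15. Stack: [15]
LOAD_CONST → push 7. Stack: [15, 7]
BINARY_OP * → 15 * 7 = 105. Stack: [105]
LOAD_FAST_LOAD_FAST b,b → push 36,36. Stack: [105, 36, 36]
BINARY_OP // → 36 // 36 = 1. Stack: [105, 1]
BINARY_OP & → 105 & 1 = 1. Stack: [1]
STORE_FAST k → k=1. Stack: []
LOAD_FAST k → push 1. Stack: [1]
RETURN_VALUE → return 1.

1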